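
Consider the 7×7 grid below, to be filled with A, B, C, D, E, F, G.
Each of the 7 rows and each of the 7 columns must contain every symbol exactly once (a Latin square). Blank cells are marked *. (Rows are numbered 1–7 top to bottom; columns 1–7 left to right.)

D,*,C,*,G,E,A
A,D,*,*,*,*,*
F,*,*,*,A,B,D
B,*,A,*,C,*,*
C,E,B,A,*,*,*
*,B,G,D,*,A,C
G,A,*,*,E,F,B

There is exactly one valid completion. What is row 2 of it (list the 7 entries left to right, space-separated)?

A D F E B C G

Row 1, column 2: row 1 has {A, C, D, E, G} and column 2 has {A, B, D, E}, leaving only F.
Row 1, column 4: row 1 has {A, C, D, E, F, G} and column 4 has {A, D}, leaving only B.
Row 3, column 3: row 3 has {A, B, D, F} and column 3 has {A, B, C, G}, leaving only E.
Row 2, column 3: row 2 has {A, D} and column 3 has {A, B, C, E, G}, leaving only F.
Row 2, column 5: row 2 has {A, D, F} and column 5 has {A, C, E, G}, leaving only B.
Row 4, column 2: row 4 has {A, B, C} and column 2 has {A, B, D, E, F}, leaving only G.
Row 3, column 2: row 3 has {A, B, D, E, F} and column 2 has {A, B, D, E, F, G}, leaving only C.
Row 3, column 4: row 3 has {A, B, C, D, E, F} and column 4 has {A, B, D}, leaving only G.
Row 4, column 6: row 4 has {A, B, C, G} and column 6 has {A, B, E, F}, leaving only D.
Row 5, column 6: row 5 has {A, B, C, E} and column 6 has {A, B, D, E, F}, leaving only G.
Row 2, column 6: row 2 has {A, B, D, F} and column 6 has {A, B, D, E, F, G}, leaving only C.
Row 2, column 4: row 2 has {A, B, C, D, F} and column 4 has {A, B, D, G}, leaving only E.
Row 2, column 7: row 2 has {A, B, C, D, E, F} and column 7 has {A, B, C, D}, leaving only G.
So row 2 reads: A D F E B C G.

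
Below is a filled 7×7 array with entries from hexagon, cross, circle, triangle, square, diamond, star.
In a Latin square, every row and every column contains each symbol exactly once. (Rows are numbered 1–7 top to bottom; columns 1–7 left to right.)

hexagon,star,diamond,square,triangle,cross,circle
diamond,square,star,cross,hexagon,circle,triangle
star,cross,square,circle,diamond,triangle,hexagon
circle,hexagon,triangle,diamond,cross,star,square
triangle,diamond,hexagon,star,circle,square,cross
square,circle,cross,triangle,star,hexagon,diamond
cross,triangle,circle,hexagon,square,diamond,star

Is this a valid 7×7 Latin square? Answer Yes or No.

Yes

Each row is a permutation of the 7 symbols, and so is each column.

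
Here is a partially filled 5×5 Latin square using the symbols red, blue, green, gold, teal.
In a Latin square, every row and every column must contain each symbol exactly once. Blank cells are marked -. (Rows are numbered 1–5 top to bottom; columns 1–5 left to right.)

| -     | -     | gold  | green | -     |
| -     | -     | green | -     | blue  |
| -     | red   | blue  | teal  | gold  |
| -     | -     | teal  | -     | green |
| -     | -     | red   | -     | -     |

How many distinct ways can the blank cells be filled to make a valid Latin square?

Row 1, column 1: eliminating its row and column leaves {red, blue, teal}.
Row 1, column 2: eliminating its row and column leaves {blue, teal}.
Row 1, column 5: eliminating its row and column leaves {red, teal}.
Row 2, column 1: eliminating its row and column leaves {red, gold, teal}.
Row 2, column 2: eliminating its row and column leaves {gold, teal}.
Row 2, column 4: eliminating its row and column leaves {red, gold}.
Row 3, column 1: eliminating its row and column leaves {green}.
Row 4, column 1: eliminating its row and column leaves {red, blue, gold}.
Row 4, column 2: eliminating its row and column leaves {blue, gold}.
Row 4, column 4: eliminating its row and column leaves {red, blue, gold}.
Row 5, column 1: eliminating its row and column leaves {blue, green, gold, teal}.
Row 5, column 2: eliminating its row and column leaves {blue, green, gold, teal}.
Row 5, column 4: eliminating its row and column leaves {blue, gold}.
Row 5, column 5: eliminating its row and column leaves {teal}.
Enumerating the assignments across these blanks that avoid any row or column repeat gives 3 completions.

3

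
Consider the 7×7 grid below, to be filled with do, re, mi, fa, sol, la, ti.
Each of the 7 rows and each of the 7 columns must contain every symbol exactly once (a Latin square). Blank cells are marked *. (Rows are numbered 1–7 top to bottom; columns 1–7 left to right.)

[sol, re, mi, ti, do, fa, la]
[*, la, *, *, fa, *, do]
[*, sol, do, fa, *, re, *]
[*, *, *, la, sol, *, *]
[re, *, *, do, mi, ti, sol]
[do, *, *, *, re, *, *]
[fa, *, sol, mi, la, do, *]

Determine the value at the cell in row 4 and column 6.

mi

Row 4 already has {sol, la} and column 6 already has {do, re, fa, ti}, so row 4, column 6 must be mi.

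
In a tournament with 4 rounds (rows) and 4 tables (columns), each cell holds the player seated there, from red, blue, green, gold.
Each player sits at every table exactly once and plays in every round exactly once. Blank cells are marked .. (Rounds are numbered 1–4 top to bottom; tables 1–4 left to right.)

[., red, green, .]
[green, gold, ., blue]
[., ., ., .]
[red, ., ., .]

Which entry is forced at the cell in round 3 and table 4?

Round 1, table 4: round 1 has {red, green} and table 4 has {blue}, leaving only gold.
Round 1, table 1: round 1 has {red, green, gold} and table 1 has {red, green}, leaving only blue.
Round 2, table 3: round 2 has {blue, green, gold} and table 3 has {green}, leaving only red.
Round 3, table 1: round 3 has {} and table 1 has {red, blue, green}, leaving only gold.
Round 3, table 3: round 3 has {gold} and table 3 has {red, green}, leaving only blue.
Round 3, table 2: round 3 has {blue, gold} and table 2 has {red, gold}, leaving only green.
Round 3 already has {blue, green, gold} and table 4 already has {blue, gold}, so round 3, table 4 must be red.

red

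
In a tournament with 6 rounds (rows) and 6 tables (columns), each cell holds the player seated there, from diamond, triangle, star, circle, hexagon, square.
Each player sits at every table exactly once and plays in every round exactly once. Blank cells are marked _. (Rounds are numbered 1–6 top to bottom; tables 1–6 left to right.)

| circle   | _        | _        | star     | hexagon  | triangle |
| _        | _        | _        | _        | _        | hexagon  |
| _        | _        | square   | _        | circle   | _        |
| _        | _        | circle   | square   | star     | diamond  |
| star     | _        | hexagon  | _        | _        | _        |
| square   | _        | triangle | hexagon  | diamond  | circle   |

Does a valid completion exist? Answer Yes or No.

No round or table among the givens repeats a symbol, and propagating forced cells runs into no contradiction.
One valid completion exists (for instance, circle square diamond star hexagon triangle / diamond circle star triangle square hexagon / hexagon triangle square diamond circle star / triangle hexagon circle square star diamond / star diamond hexagon circle triangle square / square star triangle hexagon diamond circle).

Yes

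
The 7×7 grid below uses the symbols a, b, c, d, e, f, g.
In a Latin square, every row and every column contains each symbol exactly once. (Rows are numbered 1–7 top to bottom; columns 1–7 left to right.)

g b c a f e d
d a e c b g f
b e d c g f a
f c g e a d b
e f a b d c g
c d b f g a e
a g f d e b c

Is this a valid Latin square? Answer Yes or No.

No

Every row is a permutation, but column 5 contains g twice (at rows 3 and 6).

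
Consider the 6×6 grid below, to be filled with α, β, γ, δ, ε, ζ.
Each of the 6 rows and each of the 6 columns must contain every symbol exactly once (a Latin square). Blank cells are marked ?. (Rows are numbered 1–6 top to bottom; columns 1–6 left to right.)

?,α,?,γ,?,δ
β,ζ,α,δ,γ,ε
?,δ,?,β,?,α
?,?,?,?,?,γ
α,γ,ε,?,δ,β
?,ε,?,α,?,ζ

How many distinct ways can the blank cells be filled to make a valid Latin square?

Row 1, column 1: eliminating its row and column leaves {ε, ζ}.
Row 1, column 3: eliminating its row and column leaves {β, ζ}.
Row 1, column 5: eliminating its row and column leaves {β, ε, ζ}.
Row 3, column 1: eliminating its row and column leaves {γ, ε, ζ}.
Row 3, column 3: eliminating its row and column leaves {γ, ζ}.
Row 3, column 5: eliminating its row and column leaves {ε, ζ}.
Row 4, column 1: eliminating its row and column leaves {δ, ε, ζ}.
Row 4, column 2: eliminating its row and column leaves {β}.
Row 4, column 3: eliminating its row and column leaves {β, δ, ζ}.
Row 4, column 4: eliminating its row and column leaves {ε, ζ}.
Row 4, column 5: eliminating its row and column leaves {α, β, ε, ζ}.
Row 5, column 4: eliminating its row and column leaves {ζ}.
Row 6, column 1: eliminating its row and column leaves {γ, δ}.
Row 6, column 3: eliminating its row and column leaves {β, γ, δ}.
Row 6, column 5: eliminating its row and column leaves {β}.
Enumerating the assignments across these blanks that avoid any row or column repeat gives 3 completions.

3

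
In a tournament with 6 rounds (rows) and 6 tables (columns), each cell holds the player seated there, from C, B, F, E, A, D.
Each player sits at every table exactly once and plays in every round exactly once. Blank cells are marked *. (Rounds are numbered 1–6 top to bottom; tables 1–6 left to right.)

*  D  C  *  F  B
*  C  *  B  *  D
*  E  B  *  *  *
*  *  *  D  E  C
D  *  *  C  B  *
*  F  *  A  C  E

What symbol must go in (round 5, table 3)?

E

Round 1, table 4: round 1 has {C, B, F, D} and table 4 has {C, B, A, D}, leaving only E.
Round 1, table 1: round 1 has {C, B, F, E, D} and table 1 has {D}, leaving only A.
Round 2, table 5: round 2 has {C, B, D} and table 5 has {C, B, F, E}, leaving only A.
Round 3, table 4: round 3 has {B, E} and table 4 has {C, B, E, A, D}, leaving only F.
Round 3, table 1: round 3 has {B, F, E} and table 1 has {A, D}, leaving only C.
Round 3, table 5: round 3 has {C, B, F, E} and table 5 has {C, B, F, E, A}, leaving only D.
Round 3, table 6: round 3 has {C, B, F, E, D} and table 6 has {C, B, E, D}, leaving only A.
Round 5, table 2: round 5 has {C, B, D} and table 2 has {C, F, E, D}, leaving only A.
Round 4, table 2: round 4 has {C, E, D} and table 2 has {C, F, E, A, D}, leaving only B.
Round 4, table 1: round 4 has {C, B, E, D} and table 1 has {C, A, D}, leaving only F.
Round 2, table 1: round 2 has {C, B, A, D} and table 1 has {C, F, A, D}, leaving only E.
Round 2, table 3: round 2 has {C, B, E, A, D} and table 3 has {C, B}, leaving only F.
Round 5 already has {C, B, A, D} and table 3 already has {C, B, F}, so round 5, table 3 must be E.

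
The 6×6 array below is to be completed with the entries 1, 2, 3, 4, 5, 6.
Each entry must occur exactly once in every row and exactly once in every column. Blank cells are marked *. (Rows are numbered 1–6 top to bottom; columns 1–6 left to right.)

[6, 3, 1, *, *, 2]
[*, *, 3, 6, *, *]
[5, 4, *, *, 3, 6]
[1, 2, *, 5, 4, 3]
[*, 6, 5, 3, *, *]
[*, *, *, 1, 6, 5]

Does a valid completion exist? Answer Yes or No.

Row 6, column 2: row 6 together with column 2 already contain {1, 2, 3, 4, 5, 6} — every symbol — so nothing can go there. The grid has no valid completion.

No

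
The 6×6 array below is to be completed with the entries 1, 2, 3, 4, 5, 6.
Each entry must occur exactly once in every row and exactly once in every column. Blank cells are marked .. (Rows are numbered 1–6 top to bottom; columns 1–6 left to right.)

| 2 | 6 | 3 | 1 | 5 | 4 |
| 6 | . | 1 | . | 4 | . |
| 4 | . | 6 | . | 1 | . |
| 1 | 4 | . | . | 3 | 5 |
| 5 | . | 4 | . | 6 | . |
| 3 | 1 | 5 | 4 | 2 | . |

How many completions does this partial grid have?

4

Row 2, column 2: eliminating its row and column leaves {2, 3, 5}.
Row 2, column 4: eliminating its row and column leaves {2, 3, 5}.
Row 2, column 6: eliminating its row and column leaves {2, 3}.
Row 3, column 2: eliminating its row and column leaves {2, 3, 5}.
Row 3, column 4: eliminating its row and column leaves {2, 3, 5}.
Row 3, column 6: eliminating its row and column leaves {2, 3}.
Row 4, column 3: eliminating its row and column leaves {2}.
Row 4, column 4: eliminating its row and column leaves {2, 6}.
Row 5, column 2: eliminating its row and column leaves {2, 3}.
Row 5, column 4: eliminating its row and column leaves {2, 3}.
Row 5, column 6: eliminating its row and column leaves {1, 2, 3}.
Row 6, column 6: eliminating its row and column leaves {6}.
Enumerating the assignments across these blanks that avoid any row or column repeat gives 4 completions.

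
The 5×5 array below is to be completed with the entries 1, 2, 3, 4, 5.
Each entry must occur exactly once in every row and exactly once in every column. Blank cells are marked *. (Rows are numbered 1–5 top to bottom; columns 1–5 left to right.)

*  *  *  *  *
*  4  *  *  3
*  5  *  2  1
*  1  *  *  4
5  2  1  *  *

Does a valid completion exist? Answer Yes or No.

No

Row 5, column 5: row 5 together with column 5 already contain {1, 2, 3, 4, 5} — every symbol — so nothing can go there. The grid has no valid completion.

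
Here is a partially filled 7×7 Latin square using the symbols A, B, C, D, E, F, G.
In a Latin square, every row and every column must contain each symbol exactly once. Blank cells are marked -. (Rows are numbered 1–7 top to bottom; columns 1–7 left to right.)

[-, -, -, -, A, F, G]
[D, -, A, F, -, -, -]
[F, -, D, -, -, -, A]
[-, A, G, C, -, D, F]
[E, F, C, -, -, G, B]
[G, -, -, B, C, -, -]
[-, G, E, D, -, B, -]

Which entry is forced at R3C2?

Row 1, column 3: row 1 has {A, F, G} and column 3 has {A, C, D, E, G}, leaving only B.
Row 1, column 1: row 1 has {A, B, F, G} and column 1 has {D, E, F, G}, leaving only C.
Row 1, column 4: row 1 has {A, B, C, F, G} and column 4 has {B, C, D, F}, leaving only E.
Row 1, column 2: row 1 has {A, B, C, E, F, G} and column 2 has {A, F, G}, leaving only D.
Row 3, column 4: row 3 has {A, D, F} and column 4 has {B, C, D, E, F}, leaving only G.
Row 4, column 1: row 4 has {A, C, D, F, G} and column 1 has {C, D, E, F, G}, leaving only B.
Row 4, column 5: row 4 has {A, B, C, D, F, G} and column 5 has {A, C}, leaving only E.
Row 3, column 5: row 3 has {A, D, F, G} and column 5 has {A, C, E}, leaving only B.
Row 2, column 5: row 2 has {A, D, F} and column 5 has {A, B, C, E}, leaving only G.
Row 5, column 4: row 5 has {B, C, E, F, G} and column 4 has {B, C, D, E, F, G}, leaving only A.
Row 5, column 5: row 5 has {A, B, C, E, F, G} and column 5 has {A, B, C, E, G}, leaving only D.
Row 6, column 2: row 6 has {B, C, G} and column 2 has {A, D, F, G}, leaving only E.
Row 3 already has {A, B, D, F, G} and column 2 already has {A, D, E, F, G}, so row 3, column 2 must be C.

C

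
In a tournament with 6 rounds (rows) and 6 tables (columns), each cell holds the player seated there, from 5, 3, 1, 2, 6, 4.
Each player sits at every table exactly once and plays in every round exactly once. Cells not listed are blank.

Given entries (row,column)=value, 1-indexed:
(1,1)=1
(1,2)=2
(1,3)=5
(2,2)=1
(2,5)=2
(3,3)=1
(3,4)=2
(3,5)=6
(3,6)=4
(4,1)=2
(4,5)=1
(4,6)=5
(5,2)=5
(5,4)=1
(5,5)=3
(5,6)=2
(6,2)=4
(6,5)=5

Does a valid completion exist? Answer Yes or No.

No round or table among the givens repeats a symbol, and propagating forced cells runs into no contradiction.
One valid completion exists (for instance, 1 2 5 3 4 6 / 4 1 6 5 2 3 / 5 3 1 2 6 4 / 2 6 3 4 1 5 / 6 5 4 1 3 2 / 3 4 2 6 5 1).

Yes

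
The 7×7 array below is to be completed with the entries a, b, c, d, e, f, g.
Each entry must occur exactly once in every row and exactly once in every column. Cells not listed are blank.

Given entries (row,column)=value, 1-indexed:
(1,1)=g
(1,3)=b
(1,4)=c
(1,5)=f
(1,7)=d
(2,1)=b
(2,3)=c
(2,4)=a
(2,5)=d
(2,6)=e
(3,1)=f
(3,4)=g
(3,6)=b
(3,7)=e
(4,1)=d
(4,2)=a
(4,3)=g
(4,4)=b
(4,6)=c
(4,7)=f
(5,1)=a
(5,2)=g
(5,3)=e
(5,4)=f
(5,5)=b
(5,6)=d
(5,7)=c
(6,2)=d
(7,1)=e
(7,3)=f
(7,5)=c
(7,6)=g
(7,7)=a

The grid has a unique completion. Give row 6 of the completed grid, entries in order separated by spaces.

c d a e g f b

Row 6, column 1: row 6 has {d} and column 1 has {a, b, d, e, f, g}, leaving only c.
Row 6, column 3: row 6 has {c, d} and column 3 has {b, c, e, f, g}, leaving only a.
Row 6, column 4: row 6 has {a, c, d} and column 4 has {a, b, c, f, g}, leaving only e.
Row 6, column 5: row 6 has {a, c, d, e} and column 5 has {b, c, d, f}, leaving only g.
Row 6, column 6: row 6 has {a, c, d, e, g} and column 6 has {b, c, d, e, g}, leaving only f.
Row 6, column 7: row 6 has {a, c, d, e, f, g} and column 7 has {a, c, d, e, f}, leaving only b.
So row 6 reads: c d a e g f b.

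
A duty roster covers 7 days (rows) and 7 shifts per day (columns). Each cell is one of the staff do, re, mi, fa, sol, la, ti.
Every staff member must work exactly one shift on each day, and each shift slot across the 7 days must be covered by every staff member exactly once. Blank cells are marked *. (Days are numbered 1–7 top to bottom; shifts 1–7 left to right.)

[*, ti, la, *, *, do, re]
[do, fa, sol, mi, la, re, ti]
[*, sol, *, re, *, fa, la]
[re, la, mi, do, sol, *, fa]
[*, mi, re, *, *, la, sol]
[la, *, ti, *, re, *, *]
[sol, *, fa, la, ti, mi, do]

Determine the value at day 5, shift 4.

Day 3, shift 3: day 3 has {re, fa, sol, la} and shift 3 has {re, mi, fa, sol, la, ti}, leaving only do.
Day 3, shift 5: day 3 has {do, re, fa, sol, la} and shift 5 has {re, sol, la, ti}, leaving only mi.
Day 1, shift 5: day 1 has {do, re, la, ti} and shift 5 has {re, mi, sol, la, ti}, leaving only fa.
Day 1, shift 1: day 1 has {do, re, fa, la, ti} and shift 1 has {do, re, sol, la}, leaving only mi.
Day 1, shift 4: day 1 has {do, re, mi, fa, la, ti} and shift 4 has {do, re, mi, la}, leaving only sol.
Day 3, shift 1: day 3 has {do, re, mi, fa, sol, la} and shift 1 has {do, re, mi, sol, la}, leaving only ti.
Day 4, shift 6: day 4 has {do, re, mi, fa, sol, la} and shift 6 has {do, re, mi, fa, la}, leaving only ti.
Day 5, shift 1: day 5 has {re, mi, sol, la} and shift 1 has {do, re, mi, sol, la, ti}, leaving only fa.
Day 5 already has {re, mi, fa, sol, la} and shift 4 already has {do, re, mi, sol, la}, so day 5, shift 4 must be ti.

ti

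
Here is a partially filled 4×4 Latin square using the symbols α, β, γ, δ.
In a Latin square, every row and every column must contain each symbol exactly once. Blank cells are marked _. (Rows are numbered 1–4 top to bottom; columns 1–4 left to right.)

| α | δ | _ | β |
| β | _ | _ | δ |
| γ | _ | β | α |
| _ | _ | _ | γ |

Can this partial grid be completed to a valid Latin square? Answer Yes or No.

Row 3, column 2: row 3 together with column 2 already contain {α, β, γ, δ} — every symbol — so nothing can go there. The grid has no valid completion.

No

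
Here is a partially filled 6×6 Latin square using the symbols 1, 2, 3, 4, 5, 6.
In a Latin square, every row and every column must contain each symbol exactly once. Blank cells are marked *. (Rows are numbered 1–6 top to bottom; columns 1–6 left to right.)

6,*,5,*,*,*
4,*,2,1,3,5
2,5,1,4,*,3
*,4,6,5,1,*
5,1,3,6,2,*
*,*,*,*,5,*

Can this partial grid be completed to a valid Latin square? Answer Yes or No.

No row or column among the givens repeats a symbol, and propagating forced cells runs into no contradiction.
One valid completion exists (for instance, 6 3 5 2 4 1 / 4 6 2 1 3 5 / 2 5 1 4 6 3 / 3 4 6 5 1 2 / 5 1 3 6 2 4 / 1 2 4 3 5 6).

Yes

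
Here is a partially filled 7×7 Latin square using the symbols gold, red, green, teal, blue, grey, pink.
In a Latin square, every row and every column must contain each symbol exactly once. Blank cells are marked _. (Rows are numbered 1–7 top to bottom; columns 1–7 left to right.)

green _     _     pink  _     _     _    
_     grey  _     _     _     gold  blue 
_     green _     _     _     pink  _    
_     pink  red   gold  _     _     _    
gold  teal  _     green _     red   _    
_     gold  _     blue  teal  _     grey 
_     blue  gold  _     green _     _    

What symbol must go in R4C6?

teal

Row 1, column 2: row 1 has {green, pink} and column 2 has {gold, green, teal, blue, grey, pink}, leaving only red.
Row 5, column 7: row 5 has {gold, red, green, teal} and column 7 has {blue, grey}, leaving only pink.
Row 6, column 6: row 6 has {gold, teal, blue, grey} and column 6 has {gold, red, pink}, leaving only green.
Row 6, column 3: row 6 has {gold, green, teal, blue, grey} and column 3 has {gold, red}, leaving only pink.
Row 6, column 1: row 6 has {gold, green, teal, blue, grey, pink} and column 1 has {gold, green}, leaving only red.
Row 4, column 6 is narrowed to {teal, blue, grey}.
If it were blue, then row 3, column 5 would be left with no valid symbol.
If it were grey, then row 3, column 5 would be left with no valid symbol.
So row 4, column 6 must be teal.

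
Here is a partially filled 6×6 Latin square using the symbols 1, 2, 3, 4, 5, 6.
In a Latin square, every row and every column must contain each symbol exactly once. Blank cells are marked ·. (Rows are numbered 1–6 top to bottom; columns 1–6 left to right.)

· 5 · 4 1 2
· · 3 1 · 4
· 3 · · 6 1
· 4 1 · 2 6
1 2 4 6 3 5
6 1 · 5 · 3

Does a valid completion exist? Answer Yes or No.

No row or column among the givens repeats a symbol, and propagating forced cells runs into no contradiction.
One valid completion exists (for instance, 3 5 6 4 1 2 / 2 6 3 1 5 4 / 4 3 5 2 6 1 / 5 4 1 3 2 6 / 1 2 4 6 3 5 / 6 1 2 5 4 3).

Yes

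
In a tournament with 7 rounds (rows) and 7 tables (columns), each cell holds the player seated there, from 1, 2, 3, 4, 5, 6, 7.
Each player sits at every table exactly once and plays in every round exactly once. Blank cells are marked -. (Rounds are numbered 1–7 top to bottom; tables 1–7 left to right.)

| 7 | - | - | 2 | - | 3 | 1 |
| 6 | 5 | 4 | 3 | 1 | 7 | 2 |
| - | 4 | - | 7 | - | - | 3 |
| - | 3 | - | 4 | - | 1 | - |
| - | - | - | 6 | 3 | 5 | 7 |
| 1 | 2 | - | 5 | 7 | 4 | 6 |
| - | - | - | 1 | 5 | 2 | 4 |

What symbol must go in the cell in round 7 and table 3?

Round 1, table 2: round 1 has {1, 2, 3, 7} and table 2 has {2, 3, 4, 5}, leaving only 6.
Round 1, table 3: round 1 has {1, 2, 3, 6, 7} and table 3 has {4}, leaving only 5.
Round 1, table 5: round 1 has {1, 2, 3, 5, 6, 7} and table 5 has {1, 3, 5, 7}, leaving only 4.
Round 3, table 6: round 3 has {3, 4, 7} and table 6 has {1, 2, 3, 4, 5, 7}, leaving only 6.
Round 3, table 5: round 3 has {3, 4, 6, 7} and table 5 has {1, 3, 4, 5, 7}, leaving only 2.
Round 3, table 1: round 3 has {2, 3, 4, 6, 7} and table 1 has {1, 6, 7}, leaving only 5.
Round 3, table 3: round 3 has {2, 3, 4, 5, 6, 7} and table 3 has {4, 5}, leaving only 1.
Round 4, table 1: round 4 has {1, 3, 4} and table 1 has {1, 5, 6, 7}, leaving only 2.
Round 4, table 5: round 4 has {1, 2, 3, 4} and table 5 has {1, 2, 3, 4, 5, 7}, leaving only 6.
Round 4, table 3: round 4 has {1, 2, 3, 4, 6} and table 3 has {1, 4, 5}, leaving only 7.
Round 4, table 7: round 4 has {1, 2, 3, 4, 6, 7} and table 7 has {1, 2, 3, 4, 6, 7}, leaving only 5.
Round 5, table 1: round 5 has {3, 5, 6, 7} and table 1 has {1, 2, 5, 6, 7}, leaving only 4.
Round 5, table 2: round 5 has {3, 4, 5, 6, 7} and table 2 has {2, 3, 4, 5, 6}, leaving only 1.
Round 5, table 3: round 5 has {1, 3, 4, 5, 6, 7} and table 3 has {1, 4, 5, 7}, leaving only 2.
Round 6, table 3: round 6 has {1, 2, 4, 5, 6, 7} and table 3 has {1, 2, 4, 5, 7}, leaving only 3.
Round 7 already has {1, 2, 4, 5} and table 3 already has {1, 2, 3, 4, 5, 7}, so round 7, table 3 must be 6.

6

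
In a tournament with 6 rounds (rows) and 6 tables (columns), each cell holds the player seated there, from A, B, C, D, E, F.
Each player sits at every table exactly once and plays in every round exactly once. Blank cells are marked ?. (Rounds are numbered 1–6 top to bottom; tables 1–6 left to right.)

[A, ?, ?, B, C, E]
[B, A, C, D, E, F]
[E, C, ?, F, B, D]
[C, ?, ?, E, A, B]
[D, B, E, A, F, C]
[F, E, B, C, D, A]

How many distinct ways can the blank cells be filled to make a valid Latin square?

Round 1, table 2: eliminating its round and table leaves {D, F}.
Round 1, table 3: eliminating its round and table leaves {D, F}.
Round 3, table 3: eliminating its round and table leaves {A}.
Round 4, table 2: eliminating its round and table leaves {D, F}.
Round 4, table 3: eliminating its round and table leaves {D, F}.
Enumerating the assignments across these blanks that avoid any round or table repeat gives 2 completions.

2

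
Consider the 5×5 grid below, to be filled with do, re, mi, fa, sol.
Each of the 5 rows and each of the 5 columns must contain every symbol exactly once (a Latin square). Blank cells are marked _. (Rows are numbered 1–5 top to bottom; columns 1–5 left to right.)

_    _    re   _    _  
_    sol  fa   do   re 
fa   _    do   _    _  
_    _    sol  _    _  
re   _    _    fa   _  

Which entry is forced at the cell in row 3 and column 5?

Row 2, column 1: row 2 has {do, re, fa, sol} and column 1 has {re, fa}, leaving only mi.
Row 4, column 1: row 4 has {sol} and column 1 has {re, mi, fa}, leaving only do.
Row 1, column 1: row 1 has {re} and column 1 has {do, re, mi, fa}, leaving only sol.
Row 1, column 4: row 1 has {re, sol} and column 4 has {do, fa}, leaving only mi.
Row 4, column 4: row 4 has {do, sol} and column 4 has {do, mi, fa}, leaving only re.
Row 3, column 4: row 3 has {do, fa} and column 4 has {do, re, mi, fa}, leaving only sol.
Row 3 already has {do, fa, sol} and column 5 already has {re}, so row 3, column 5 must be mi.

mi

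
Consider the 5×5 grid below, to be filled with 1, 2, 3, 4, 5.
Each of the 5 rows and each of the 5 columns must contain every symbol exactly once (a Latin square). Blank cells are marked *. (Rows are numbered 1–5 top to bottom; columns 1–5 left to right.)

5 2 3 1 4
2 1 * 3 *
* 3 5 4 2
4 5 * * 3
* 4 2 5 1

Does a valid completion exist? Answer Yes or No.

No row or column among the givens repeats a symbol, and propagating forced cells runs into no contradiction.
One valid completion exists (for instance, 5 2 3 1 4 / 2 1 4 3 5 / 1 3 5 4 2 / 4 5 1 2 3 / 3 4 2 5 1).

Yes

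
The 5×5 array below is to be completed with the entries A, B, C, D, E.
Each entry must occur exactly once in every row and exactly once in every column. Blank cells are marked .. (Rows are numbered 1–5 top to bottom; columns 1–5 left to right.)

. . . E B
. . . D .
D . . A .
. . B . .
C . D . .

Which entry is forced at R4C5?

Row 1, column 1: row 1 has {B, E} and column 1 has {C, D}, leaving only A.
Row 1, column 3: row 1 has {A, B, E} and column 3 has {B, D}, leaving only C.
Row 1, column 2: row 1 has {A, B, C, E} and column 2 has {}, leaving only D.
Row 3, column 3: row 3 has {A, D} and column 3 has {B, C, D}, leaving only E.
Row 2, column 3: row 2 has {D} and column 3 has {B, C, D, E}, leaving only A.
Row 3, column 5: row 3 has {A, D, E} and column 5 has {B}, leaving only C.
Row 2, column 5: row 2 has {A, D} and column 5 has {B, C}, leaving only E.
Row 2, column 1: row 2 has {A, D, E} and column 1 has {A, C, D}, leaving only B.
Row 2, column 2: row 2 has {A, B, D, E} and column 2 has {D}, leaving only C.
Row 3, column 2: row 3 has {A, C, D, E} and column 2 has {C, D}, leaving only B.
Row 4, column 1: row 4 has {B} and column 1 has {A, B, C, D}, leaving only E.
Row 4, column 2: row 4 has {B, E} and column 2 has {B, C, D}, leaving only A.
Row 4 already has {A, B, E} and column 5 already has {B, C, E}, so row 4, column 5 must be D.

D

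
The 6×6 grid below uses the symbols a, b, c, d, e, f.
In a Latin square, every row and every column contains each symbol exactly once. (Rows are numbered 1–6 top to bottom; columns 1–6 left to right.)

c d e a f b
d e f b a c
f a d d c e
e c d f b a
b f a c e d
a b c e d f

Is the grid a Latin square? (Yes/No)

Row 3 contains d twice (at columns 3 and 4), so it is not a permutation.

No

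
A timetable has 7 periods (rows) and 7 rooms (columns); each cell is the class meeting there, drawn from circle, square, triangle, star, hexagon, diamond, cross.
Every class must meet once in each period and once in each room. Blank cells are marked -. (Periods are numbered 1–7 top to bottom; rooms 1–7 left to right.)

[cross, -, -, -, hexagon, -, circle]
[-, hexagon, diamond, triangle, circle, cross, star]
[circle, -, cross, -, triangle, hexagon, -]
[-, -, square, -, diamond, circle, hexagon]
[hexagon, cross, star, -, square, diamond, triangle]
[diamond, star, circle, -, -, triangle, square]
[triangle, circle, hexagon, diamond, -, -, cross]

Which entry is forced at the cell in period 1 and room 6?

star

Period 1, room 3: period 1 has {circle, hexagon, cross} and room 3 has {circle, square, star, hexagon, diamond, cross}, leaving only triangle.
Period 2, room 1: period 2 has {circle, triangle, star, hexagon, diamond, cross} and room 1 has {circle, triangle, hexagon, diamond, cross}, leaving only square.
Period 3, room 7: period 3 has {circle, triangle, hexagon, cross} and room 7 has {circle, square, triangle, star, hexagon, cross}, leaving only diamond.
Period 3, room 2: period 3 has {circle, triangle, hexagon, diamond, cross} and room 2 has {circle, star, hexagon, cross}, leaving only square.
Period 1, room 2: period 1 has {circle, triangle, hexagon, cross} and room 2 has {circle, square, star, hexagon, cross}, leaving only diamond.
Period 3, room 4: period 3 has {circle, square, triangle, hexagon, diamond, cross} and room 4 has {triangle, diamond}, leaving only star.
Period 1, room 4: period 1 has {circle, triangle, hexagon, diamond, cross} and room 4 has {triangle, star, diamond}, leaving only square.
Period 1 already has {circle, square, triangle, hexagon, diamond, cross} and room 6 already has {circle, triangle, hexagon, diamond, cross}, so period 1, room 6 must be star.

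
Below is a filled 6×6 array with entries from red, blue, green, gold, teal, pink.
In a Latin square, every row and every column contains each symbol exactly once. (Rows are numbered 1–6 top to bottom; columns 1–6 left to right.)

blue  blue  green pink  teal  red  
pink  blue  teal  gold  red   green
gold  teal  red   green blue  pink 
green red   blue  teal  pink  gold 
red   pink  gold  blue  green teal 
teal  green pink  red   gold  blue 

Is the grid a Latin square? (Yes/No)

No

Row 1 contains blue twice (at columns 1 and 2), so it is not a permutation.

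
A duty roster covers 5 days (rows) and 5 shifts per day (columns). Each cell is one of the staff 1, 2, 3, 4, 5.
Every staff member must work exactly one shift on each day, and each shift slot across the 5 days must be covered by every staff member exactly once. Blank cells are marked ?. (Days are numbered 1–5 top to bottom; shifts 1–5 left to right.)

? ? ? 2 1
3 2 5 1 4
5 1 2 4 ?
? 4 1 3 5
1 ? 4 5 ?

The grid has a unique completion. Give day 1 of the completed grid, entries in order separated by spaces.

Day 1, shift 1: day 1 has {1, 2} and shift 1 has {1, 3, 5}, leaving only 4.
Day 1, shift 3: day 1 has {1, 2, 4} and shift 3 has {1, 2, 4, 5}, leaving only 3.
Day 1, shift 2: day 1 has {1, 2, 3, 4} and shift 2 has {1, 2, 4}, leaving only 5.
So day 1 reads: 4 5 3 2 1.

4 5 3 2 1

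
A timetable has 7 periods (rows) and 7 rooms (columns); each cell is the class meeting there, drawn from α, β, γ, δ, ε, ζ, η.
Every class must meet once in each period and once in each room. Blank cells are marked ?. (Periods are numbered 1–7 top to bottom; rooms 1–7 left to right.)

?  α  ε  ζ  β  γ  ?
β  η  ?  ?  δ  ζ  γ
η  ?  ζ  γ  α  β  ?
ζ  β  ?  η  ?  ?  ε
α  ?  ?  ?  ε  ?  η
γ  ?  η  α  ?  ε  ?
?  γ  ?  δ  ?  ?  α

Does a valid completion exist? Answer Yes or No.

Period 1, room 1: period 1 has {α, β, γ, ε, ζ} and room 1 has {α, β, γ, ζ, η}, so it must be δ.
Now period 1, room 7: period 1 together with room 7 already contain {α, β, γ, δ, ε, ζ, η} — every symbol — so nothing can go there. The grid has no valid completion.

No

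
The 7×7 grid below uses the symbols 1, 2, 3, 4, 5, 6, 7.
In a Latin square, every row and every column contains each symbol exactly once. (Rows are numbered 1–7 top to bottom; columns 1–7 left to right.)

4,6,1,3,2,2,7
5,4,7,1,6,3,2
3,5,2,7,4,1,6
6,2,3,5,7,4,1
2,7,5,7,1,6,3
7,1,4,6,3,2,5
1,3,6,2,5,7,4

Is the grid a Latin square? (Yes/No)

No

Row 5 contains 7 twice (at columns 2 and 4); row 1 is also not a permutation.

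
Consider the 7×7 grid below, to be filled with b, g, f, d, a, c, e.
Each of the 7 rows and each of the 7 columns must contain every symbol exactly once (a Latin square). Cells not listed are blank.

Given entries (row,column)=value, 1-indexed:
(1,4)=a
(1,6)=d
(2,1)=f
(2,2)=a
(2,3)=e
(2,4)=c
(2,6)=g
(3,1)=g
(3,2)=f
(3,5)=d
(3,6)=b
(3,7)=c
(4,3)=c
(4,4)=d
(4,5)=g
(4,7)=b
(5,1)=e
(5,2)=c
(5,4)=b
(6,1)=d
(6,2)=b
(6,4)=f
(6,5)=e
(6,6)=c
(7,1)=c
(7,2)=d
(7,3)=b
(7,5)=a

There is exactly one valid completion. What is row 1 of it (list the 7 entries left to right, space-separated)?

Row 1, column 1: row 1 has {d, a} and column 1 has {g, f, d, c, e}, leaving only b.
Row 2, column 5: row 2 has {g, f, a, c, e} and column 5 has {g, d, a, e}, leaving only b.
Row 2, column 7: row 2 has {b, g, f, a, c, e} and column 7 has {b, c}, leaving only d.
Row 3, column 3: row 3 has {b, g, f, d, c} and column 3 has {b, c, e}, leaving only a.
Row 3, column 4: row 3 has {b, g, f, d, a, c} and column 4 has {b, f, d, a, c}, leaving only e.
Row 4, column 1: row 4 has {b, g, d, c} and column 1 has {b, g, f, d, c, e}, leaving only a.
Row 4, column 2: row 4 has {b, g, d, a, c} and column 2 has {b, f, d, a, c}, leaving only e.
Row 1, column 2: row 1 has {b, d, a} and column 2 has {b, f, d, a, c, e}, leaving only g.
Row 1, column 3: row 1 has {b, g, d, a} and column 3 has {b, a, c, e}, leaving only f.
Row 1, column 5: row 1 has {b, g, f, d, a} and column 5 has {b, g, d, a, e}, leaving only c.
Row 1, column 7: row 1 has {b, g, f, d, a, c} and column 7 has {b, d, c}, leaving only e.
So row 1 reads: b g f a c d e.

b g f a c d e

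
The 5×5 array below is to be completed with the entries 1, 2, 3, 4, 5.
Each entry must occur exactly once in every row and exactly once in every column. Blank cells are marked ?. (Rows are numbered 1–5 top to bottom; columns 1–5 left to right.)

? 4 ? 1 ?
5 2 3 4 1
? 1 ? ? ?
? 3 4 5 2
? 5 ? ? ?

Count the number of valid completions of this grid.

3

Row 1, column 1: eliminating its row and column leaves {2, 3}.
Row 1, column 3: eliminating its row and column leaves {2, 5}.
Row 1, column 5: eliminating its row and column leaves {3, 5}.
Row 3, column 1: eliminating its row and column leaves {2, 3, 4}.
Row 3, column 3: eliminating its row and column leaves {2, 5}.
Row 3, column 4: eliminating its row and column leaves {2, 3}.
Row 3, column 5: eliminating its row and column leaves {3, 4, 5}.
Row 4, column 1: eliminating its row and column leaves {1}.
Row 5, column 1: eliminating its row and column leaves {1, 2, 3, 4}.
Row 5, column 3: eliminating its row and column leaves {1, 2}.
Row 5, column 4: eliminating its row and column leaves {2, 3}.
Row 5, column 5: eliminating its row and column leaves {3, 4}.
Enumerating the assignments across these blanks that avoid any row or column repeat gives 3 completions.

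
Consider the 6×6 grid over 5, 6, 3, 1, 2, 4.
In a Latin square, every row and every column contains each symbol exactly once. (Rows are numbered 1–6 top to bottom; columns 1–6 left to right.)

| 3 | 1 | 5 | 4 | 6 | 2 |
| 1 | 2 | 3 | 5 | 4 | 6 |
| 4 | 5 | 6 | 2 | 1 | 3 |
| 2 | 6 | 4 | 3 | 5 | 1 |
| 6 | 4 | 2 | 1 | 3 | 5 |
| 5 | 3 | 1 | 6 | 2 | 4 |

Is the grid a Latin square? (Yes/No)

Each row is a permutation of the 6 symbols, and so is each column.

Yes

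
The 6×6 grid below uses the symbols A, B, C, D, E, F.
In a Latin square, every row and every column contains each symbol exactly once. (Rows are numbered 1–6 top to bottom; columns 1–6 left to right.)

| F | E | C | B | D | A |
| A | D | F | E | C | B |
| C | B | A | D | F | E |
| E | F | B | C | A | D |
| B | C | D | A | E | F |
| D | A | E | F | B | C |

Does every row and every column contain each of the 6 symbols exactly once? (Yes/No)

Yes

Each row is a permutation of the 6 symbols, and so is each column.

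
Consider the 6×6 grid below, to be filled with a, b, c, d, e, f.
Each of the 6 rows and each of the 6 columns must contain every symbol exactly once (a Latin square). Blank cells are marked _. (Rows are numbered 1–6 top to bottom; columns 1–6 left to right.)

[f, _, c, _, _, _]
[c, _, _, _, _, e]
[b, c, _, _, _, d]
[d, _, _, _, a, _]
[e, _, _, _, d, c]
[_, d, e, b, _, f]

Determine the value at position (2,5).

b

Row 4, column 6: row 4 has {a, d} and column 6 has {c, d, e, f}, leaving only b.
Row 1, column 6: row 1 has {c, f} and column 6 has {b, c, d, e, f}, leaving only a.
Row 4, column 3: row 4 has {a, b, d} and column 3 has {c, e}, leaving only f.
Row 3, column 3: row 3 has {b, c, d} and column 3 has {c, e, f}, leaving only a.
Row 4, column 2: row 4 has {a, b, d, f} and column 2 has {c, d}, leaving only e.
Row 1, column 2: row 1 has {a, c, f} and column 2 has {c, d, e}, leaving only b.
Row 1, column 5: row 1 has {a, b, c, f} and column 5 has {a, d}, leaving only e.
Row 1, column 4: row 1 has {a, b, c, e, f} and column 4 has {b}, leaving only d.
Row 3, column 5: row 3 has {a, b, c, d} and column 5 has {a, d, e}, leaving only f.
Row 2 already has {c, e} and column 5 already has {a, d, e, f}, so row 2, column 5 must be b.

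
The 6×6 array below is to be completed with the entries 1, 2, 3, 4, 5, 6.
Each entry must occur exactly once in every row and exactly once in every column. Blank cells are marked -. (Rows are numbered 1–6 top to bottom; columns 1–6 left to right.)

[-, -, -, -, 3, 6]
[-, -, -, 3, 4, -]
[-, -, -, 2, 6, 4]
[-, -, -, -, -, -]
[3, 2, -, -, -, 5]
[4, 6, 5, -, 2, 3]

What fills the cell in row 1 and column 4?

5

Row 5, column 5: row 5 has {2, 3, 5} and column 5 has {2, 3, 4, 6}, leaving only 1.
Row 4, column 5: row 4 has {} and column 5 has {1, 2, 3, 4, 6}, leaving only 5.
Row 6, column 4: row 6 has {2, 3, 4, 5, 6} and column 4 has {2, 3}, leaving only 1.
Row 1, column 4 is narrowed to {4, 5}.
If it were 4, then row 5, column 4 would be left with no valid symbol.
So row 1, column 4 must be 5.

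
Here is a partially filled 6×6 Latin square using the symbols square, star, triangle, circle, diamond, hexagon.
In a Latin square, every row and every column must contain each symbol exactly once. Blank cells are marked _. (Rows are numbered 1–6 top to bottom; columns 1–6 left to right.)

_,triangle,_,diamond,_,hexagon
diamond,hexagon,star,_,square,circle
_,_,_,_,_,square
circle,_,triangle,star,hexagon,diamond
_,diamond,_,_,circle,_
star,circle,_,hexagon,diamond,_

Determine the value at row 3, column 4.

Row 1, column 1: row 1 has {triangle, diamond, hexagon} and column 1 has {star, circle, diamond}, leaving only square.
Row 1, column 3: row 1 has {square, triangle, diamond, hexagon} and column 3 has {star, triangle}, leaving only circle.
Row 1, column 5: row 1 has {square, triangle, circle, diamond, hexagon} and column 5 has {square, circle, diamond, hexagon}, leaving only star.
Row 2, column 4: row 2 has {square, star, circle, diamond, hexagon} and column 4 has {star, diamond, hexagon}, leaving only triangle.
Row 3 already has {square} and column 4 already has {star, triangle, diamond, hexagon}, so row 3, column 4 must be circle.

circle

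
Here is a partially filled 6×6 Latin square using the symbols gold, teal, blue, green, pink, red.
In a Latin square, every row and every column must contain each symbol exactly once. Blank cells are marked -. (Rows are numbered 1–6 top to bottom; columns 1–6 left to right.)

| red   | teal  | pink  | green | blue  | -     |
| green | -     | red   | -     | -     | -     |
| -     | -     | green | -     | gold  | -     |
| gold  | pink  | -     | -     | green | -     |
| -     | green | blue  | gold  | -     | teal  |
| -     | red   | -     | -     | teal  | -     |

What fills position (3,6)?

Row 1, column 6: row 1 has {teal, blue, green, pink, red} and column 6 has {teal}, leaving only gold.
Row 2, column 5: row 2 has {green, red} and column 5 has {gold, teal, blue, green}, leaving only pink.
Row 2, column 6: row 2 has {green, pink, red} and column 6 has {gold, teal}, leaving only blue.
Row 2, column 2: row 2 has {blue, green, pink, red} and column 2 has {teal, green, pink, red}, leaving only gold.
Row 2, column 4: row 2 has {gold, blue, green, pink, red} and column 4 has {gold, green}, leaving only teal.
Row 3, column 2: row 3 has {gold, green} and column 2 has {gold, teal, green, pink, red}, leaving only blue.
Row 4, column 3: row 4 has {gold, green, pink} and column 3 has {blue, green, pink, red}, leaving only teal.
Row 4, column 6: row 4 has {gold, teal, green, pink} and column 6 has {gold, teal, blue}, leaving only red.
Row 3 already has {gold, blue, green} and column 6 already has {gold, teal, blue, red}, so row 3, column 6 must be pink.

pink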